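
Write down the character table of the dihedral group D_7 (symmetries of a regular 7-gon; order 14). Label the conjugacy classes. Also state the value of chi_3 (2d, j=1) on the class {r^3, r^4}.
Conjugacy classes: {e} of size 1, {r^1, r^6} of size 2, {r^2, r^5} of size 2, {r^3, r^4} of size 2, {s, sr, ..., sr^6} of size 7.
Character table:
  irrep \ class              {e} (size 1)  {r^1, r^6} (size 2)  {r^2, r^5} (size 2)  {r^3, r^4} (size 2)  {s, sr, ..., sr^6} (size 7)
  chi_1 (triv)               1             1                    1                    1                    1                          
  chi_2 (sign: r->1, s->-1)  1             1                    1                    1                    -1                         
  chi_3 (2d, j=1)            2             2*cos(2*pi/7)        -2*cos(3*pi/7)       -2*cos(pi/7)         0                          
  chi_4 (2d, j=2)            2             -2*cos(3*pi/7)       -2*cos(pi/7)         2*cos(2*pi/7)        0                          
  chi_5 (2d, j=3)            2             -2*cos(pi/7)         2*cos(2*pi/7)        -2*cos(3*pi/7)       0                          

Spot check: chi_3 (2d, j=1) on {r^3, r^4} = -2*cos(pi/7).

Explanation: D_7 has order 2*7 = 14 with 5 conjugacy classes, hence 5 irreducibles. Sum of squared dims 1 + 1 + 4 + 4 + 4 = 14 = |G|. Linear characters come from the abelianisation; the 2-dimensional irreps have character r^k -> 2*cos(2*pi*j*k/7), reflections -> 0.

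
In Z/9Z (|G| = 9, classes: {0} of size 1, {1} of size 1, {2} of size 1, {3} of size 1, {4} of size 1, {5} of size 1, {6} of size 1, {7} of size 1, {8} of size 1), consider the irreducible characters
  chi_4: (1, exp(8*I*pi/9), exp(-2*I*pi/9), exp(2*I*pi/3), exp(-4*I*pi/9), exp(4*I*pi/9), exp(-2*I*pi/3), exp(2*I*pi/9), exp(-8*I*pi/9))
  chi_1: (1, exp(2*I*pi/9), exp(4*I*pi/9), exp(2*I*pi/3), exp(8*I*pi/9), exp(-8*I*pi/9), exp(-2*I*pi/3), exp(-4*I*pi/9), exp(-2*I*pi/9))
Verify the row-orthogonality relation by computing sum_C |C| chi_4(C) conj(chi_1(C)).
Sum = 0; so <chi_4, chi_1> = 0 (distinct irreducibles are orthogonal).

Reasoning: Compute term by term over conjugacy classes (|C| * chi_4(C) * conj(chi_1(C))):
  1*(1)*conj(1) + 1*(exp(8*I*pi/9))*conj(exp(2*I*pi/9)) + 1*(exp(-2*I*pi/9))*conj(exp(4*I*pi/9)) + 1*(exp(2*I*pi/3))*conj(exp(2*I*pi/3)) + 1*(exp(-4*I*pi/9))*conj(exp(8*I*pi/9)) + 1*(exp(4*I*pi/9))*conj(exp(-8*I*pi/9)) + 1*(exp(-2*I*pi/3))*conj(exp(-2*I*pi/3)) + 1*(exp(2*I*pi/9))*conj(exp(-4*I*pi/9)) + 1*(exp(-8*I*pi/9))*conj(exp(-2*I*pi/9))
  = (1) + (exp(2*I*pi/3)) + (exp(-2*I*pi/3)) + (1) + (exp(2*I*pi/3)) + (exp(-2*I*pi/3)) + (1) + (exp(2*I*pi/3)) + (exp(-2*I*pi/3))
  = 0.
(Exp terms are combined using exp(i*s)*conj(exp(i*t)) = exp(i*(s-t)), and sums of them are collapsed using the identity that for every m > 1 the m distinct m-th roots of unity sum to 0, e.g. 1 + exp(2*I*pi/3) + exp(-2*I*pi/3) = 0.)
Dividing by |G| = 9 gives 0/9 = 0, matching the row-orthogonality relation <chi_4, chi_1> = [chi_4 = chi_1].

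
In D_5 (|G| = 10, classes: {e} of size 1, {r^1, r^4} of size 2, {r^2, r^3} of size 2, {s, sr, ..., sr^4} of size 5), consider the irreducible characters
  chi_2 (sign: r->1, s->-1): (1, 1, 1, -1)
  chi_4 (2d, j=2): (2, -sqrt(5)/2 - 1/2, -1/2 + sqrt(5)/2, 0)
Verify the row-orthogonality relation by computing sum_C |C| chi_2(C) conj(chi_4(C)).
Sum = 0; so <chi_2, chi_4> = 0 (distinct irreducibles are orthogonal).

Working: Compute term by term over conjugacy classes (|C| * chi_2(C) * conj(chi_4(C))):
  1*(1)*conj(2) + 2*(1)*conj(-sqrt(5)/2 - 1/2) + 2*(1)*conj(-1/2 + sqrt(5)/2) + 5*(-1)*conj(0)
  = (2) + (-sqrt(5) - 1) + (-1 + sqrt(5)) + (0)
  = 0.
Dividing by |G| = 10 gives 0/10 = 0, matching the row-orthogonality relation <chi_2, chi_4> = [chi_2 = chi_4].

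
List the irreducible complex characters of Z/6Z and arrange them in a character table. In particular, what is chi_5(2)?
Character table of Z/6Z (irreps indexed chi_0,...,chi_5 with chi_k(m) = zeta_6^(k*m), zeta_6 = exp(2*pi*i/6)):
  irrep \ class  {0} (size 1)  {1} (size 1)    {2} (size 1)    {3} (size 1)  {4} (size 1)    {5} (size 1)  
  chi_0          1             1               1               1             1               1             
  chi_1          1             exp(I*pi/3)     exp(2*I*pi/3)   -1            exp(-2*I*pi/3)  exp(-I*pi/3)  
  chi_2          1             exp(2*I*pi/3)   exp(-2*I*pi/3)  1             exp(2*I*pi/3)   exp(-2*I*pi/3)
  chi_3          1             -1              1               -1            1               -1            
  chi_4          1             exp(-2*I*pi/3)  exp(2*I*pi/3)   1             exp(-2*I*pi/3)  exp(2*I*pi/3) 
  chi_5          1             exp(-I*pi/3)    exp(-2*I*pi/3)  -1            exp(2*I*pi/3)   exp(I*pi/3)   

Spot check: chi_5(2) = zeta_6^(5*2) = zeta_6^10 = exp(-2*I*pi/3).

Derivation: Z/6Z is abelian, so all 6 irreducible complex representations are 1-dimensional. They are given by chi_k(m) = zeta_6^(k*m) for k = 0,...,5. Row orthogonality: sum_m chi_k(m) conj(chi_l(m)) = 6 * [k = l].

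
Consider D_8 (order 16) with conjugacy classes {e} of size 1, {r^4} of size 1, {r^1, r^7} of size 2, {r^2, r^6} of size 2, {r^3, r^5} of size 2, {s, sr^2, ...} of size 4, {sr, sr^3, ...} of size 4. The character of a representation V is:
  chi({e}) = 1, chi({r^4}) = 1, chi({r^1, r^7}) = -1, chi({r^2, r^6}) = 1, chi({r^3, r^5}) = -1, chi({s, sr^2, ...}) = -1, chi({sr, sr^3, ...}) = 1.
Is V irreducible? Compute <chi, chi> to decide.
Irreducible: <chi, chi> = 1.

<chi, chi> = (1/|G|) sum_C |C| * |chi(C)|^2 = (1/16)[1*|1|^2 + 1*|1|^2 + 2*|-1|^2 + 2*|1|^2 + 2*|-1|^2 + 4*|-1|^2 + 4*|1|^2]
  = (1/16)[(1) + (1) + (2) + (2) + (2) + (4) + (4)] = 16/16 = 1.
A character is irreducible iff <chi, chi> = 1, so this representation is irreducible.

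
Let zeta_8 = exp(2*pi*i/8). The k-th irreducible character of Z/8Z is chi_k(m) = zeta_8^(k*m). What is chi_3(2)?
chi_3(2) = zeta_8^6 = -I

Justification: chi_3(2) = zeta_8^(3*2) = zeta_8^6. Since zeta_8^8 = 1, this equals zeta_8^6 = exp(2*pi*i*6/8) = -I.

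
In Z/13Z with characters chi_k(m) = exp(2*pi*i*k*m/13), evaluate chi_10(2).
chi_10(2) = zeta_13^20 = exp(-12*I*pi/13)

Working: chi_10(2) = zeta_13^(10*2) = zeta_13^20. Since zeta_13^13 = 1, this equals zeta_13^7 = exp(2*pi*i*7/13) = exp(-12*I*pi/13).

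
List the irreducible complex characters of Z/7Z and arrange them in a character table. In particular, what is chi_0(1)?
Character table of Z/7Z (irreps indexed chi_0,...,chi_6 with chi_k(m) = zeta_7^(k*m), zeta_7 = exp(2*pi*i/7)):
  irrep \ class  {0} (size 1)  {1} (size 1)    {2} (size 1)    {3} (size 1)    {4} (size 1)    {5} (size 1)    {6} (size 1)  
  chi_0          1             1               1               1               1               1               1             
  chi_1          1             exp(2*I*pi/7)   exp(4*I*pi/7)   exp(6*I*pi/7)   exp(-6*I*pi/7)  exp(-4*I*pi/7)  exp(-2*I*pi/7)
  chi_2          1             exp(4*I*pi/7)   exp(-6*I*pi/7)  exp(-2*I*pi/7)  exp(2*I*pi/7)   exp(6*I*pi/7)   exp(-4*I*pi/7)
  chi_3          1             exp(6*I*pi/7)   exp(-2*I*pi/7)  exp(4*I*pi/7)   exp(-4*I*pi/7)  exp(2*I*pi/7)   exp(-6*I*pi/7)
  chi_4          1             exp(-6*I*pi/7)  exp(2*I*pi/7)   exp(-4*I*pi/7)  exp(4*I*pi/7)   exp(-2*I*pi/7)  exp(6*I*pi/7) 
  chi_5          1             exp(-4*I*pi/7)  exp(6*I*pi/7)   exp(2*I*pi/7)   exp(-2*I*pi/7)  exp(-6*I*pi/7)  exp(4*I*pi/7) 
  chi_6          1             exp(-2*I*pi/7)  exp(-4*I*pi/7)  exp(-6*I*pi/7)  exp(6*I*pi/7)   exp(4*I*pi/7)   exp(2*I*pi/7) 

Spot check: chi_0(1) = zeta_7^(0*1) = zeta_7^0 = 1.

Working: Z/7Z is abelian, so all 7 irreducible complex representations are 1-dimensional. They are given by chi_k(m) = zeta_7^(k*m) for k = 0,...,6. Row orthogonality: sum_m chi_k(m) conj(chi_l(m)) = 7 * [k = l].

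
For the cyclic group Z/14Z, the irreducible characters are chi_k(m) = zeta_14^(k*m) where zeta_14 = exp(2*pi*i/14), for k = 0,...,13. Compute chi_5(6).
chi_5(6) = zeta_14^30 = exp(2*I*pi/7)

chi_5(6) = zeta_14^(5*6) = zeta_14^30. Since zeta_14^14 = 1, this equals zeta_14^2 = exp(2*pi*i*2/14) = exp(2*I*pi/7).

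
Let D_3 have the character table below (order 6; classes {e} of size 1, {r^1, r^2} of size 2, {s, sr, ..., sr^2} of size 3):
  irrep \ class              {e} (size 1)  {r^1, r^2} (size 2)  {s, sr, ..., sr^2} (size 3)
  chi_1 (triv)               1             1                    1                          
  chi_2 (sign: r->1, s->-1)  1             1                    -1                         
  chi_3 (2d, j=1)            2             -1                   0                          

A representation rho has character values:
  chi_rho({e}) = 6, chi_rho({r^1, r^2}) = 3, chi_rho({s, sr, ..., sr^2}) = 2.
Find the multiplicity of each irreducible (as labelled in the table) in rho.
Multiplicities: chi_1: 3, chi_2: 1, chi_3: 1.

Explanation: Use <chi_rho, chi> = (1/|G|) sum_C |C| * chi_rho(C) * conj(chi(C)) with |G| = 6 for each irreducible chi in the table:
  <chi_rho, chi_1> = (1/6)[1*(6)*conj(1) + 2*(3)*conj(1) + 3*(2)*conj(1)]
      = (1/6)[(6) + (6) + (6)] = 18/6 = 3
  <chi_rho, chi_2> = (1/6)[1*(6)*conj(1) + 2*(3)*conj(1) + 3*(2)*conj(-1)]
      = (1/6)[(6) + (6) + (-6)] = 6/6 = 1
  <chi_rho, chi_3> = (1/6)[1*(6)*conj(2) + 2*(3)*conj(-1) + 3*(2)*conj(0)]
      = (1/6)[(12) + (-6) + (0)] = 6/6 = 1
Dimension check: dim(rho) = sum (mult * dim) = 3*1 + 1*1 + 1*2 = 6 = chi_rho(e) = 6.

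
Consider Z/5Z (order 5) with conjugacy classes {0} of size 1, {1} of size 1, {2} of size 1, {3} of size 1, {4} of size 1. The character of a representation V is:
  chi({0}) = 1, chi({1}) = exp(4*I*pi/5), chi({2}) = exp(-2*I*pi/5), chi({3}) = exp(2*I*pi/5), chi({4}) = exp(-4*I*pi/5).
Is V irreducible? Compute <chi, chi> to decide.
Irreducible: <chi, chi> = 1.

Justification: <chi, chi> = (1/|G|) sum_C |C| * |chi(C)|^2 = (1/5)[1*|1|^2 + 1*|exp(4*I*pi/5)|^2 + 1*|exp(-2*I*pi/5)|^2 + 1*|exp(2*I*pi/5)|^2 + 1*|exp(-4*I*pi/5)|^2]
  = (1/5)[(1) + (1) + (1) + (1) + (1)] = 5/5 = 1.
(Exp terms are combined using exp(i*s)*conj(exp(i*t)) = exp(i*(s-t)), and sums of them are collapsed using the identity that for every m > 1 the m distinct m-th roots of unity sum to 0, e.g. 1 + exp(2*I*pi/3) + exp(-2*I*pi/3) = 0.)
A character is irreducible iff <chi, chi> = 1, so this representation is irreducible.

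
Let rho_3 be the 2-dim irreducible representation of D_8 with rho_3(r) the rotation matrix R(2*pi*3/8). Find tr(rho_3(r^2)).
chi_{rho_3}(r^2) = 2*cos(2*pi*3*2/8) = 0

Proof sketch: rho_3(r^2) is rotation by angle 2*pi*3*2/8, whose trace is 2*cos(2*pi*3*2/8) = 0.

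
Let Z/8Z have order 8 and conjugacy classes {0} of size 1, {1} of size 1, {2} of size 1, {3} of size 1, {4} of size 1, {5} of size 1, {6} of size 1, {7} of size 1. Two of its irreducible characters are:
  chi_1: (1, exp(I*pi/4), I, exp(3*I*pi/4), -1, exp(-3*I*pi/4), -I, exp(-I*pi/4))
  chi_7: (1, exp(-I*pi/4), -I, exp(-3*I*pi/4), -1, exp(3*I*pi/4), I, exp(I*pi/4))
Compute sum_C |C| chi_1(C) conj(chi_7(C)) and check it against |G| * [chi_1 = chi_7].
Sum = 0; so <chi_1, chi_7> = 0 (distinct irreducibles are orthogonal).

Compute term by term over conjugacy classes (|C| * chi_1(C) * conj(chi_7(C))):
  1*(1)*conj(1) + 1*(exp(I*pi/4))*conj(exp(-I*pi/4)) + 1*(I)*conj(-I) + 1*(exp(3*I*pi/4))*conj(exp(-3*I*pi/4)) + 1*(-1)*conj(-1) + 1*(exp(-3*I*pi/4))*conj(exp(3*I*pi/4)) + 1*(-I)*conj(I) + 1*(exp(-I*pi/4))*conj(exp(I*pi/4))
  = (1) + (I) + (-1) + (-I) + (1) + (I) + (-1) + (-I)
  = 0.
(Exp terms are combined using exp(i*s)*conj(exp(i*t)) = exp(i*(s-t)), and sums of them are collapsed using the identity that for every m > 1 the m distinct m-th roots of unity sum to 0, e.g. 1 + exp(2*I*pi/3) + exp(-2*I*pi/3) = 0.)
Dividing by |G| = 8 gives 0/8 = 0, matching the row-orthogonality relation <chi_1, chi_7> = [chi_1 = chi_7].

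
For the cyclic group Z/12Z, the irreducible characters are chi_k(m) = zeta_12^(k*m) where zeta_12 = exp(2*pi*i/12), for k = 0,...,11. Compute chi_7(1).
chi_7(1) = zeta_12^7 = exp(-5*I*pi/6)

Solution. chi_7(1) = zeta_12^(7*1) = zeta_12^7. Since zeta_12^12 = 1, this equals zeta_12^7 = exp(2*pi*i*7/12) = exp(-5*I*pi/6).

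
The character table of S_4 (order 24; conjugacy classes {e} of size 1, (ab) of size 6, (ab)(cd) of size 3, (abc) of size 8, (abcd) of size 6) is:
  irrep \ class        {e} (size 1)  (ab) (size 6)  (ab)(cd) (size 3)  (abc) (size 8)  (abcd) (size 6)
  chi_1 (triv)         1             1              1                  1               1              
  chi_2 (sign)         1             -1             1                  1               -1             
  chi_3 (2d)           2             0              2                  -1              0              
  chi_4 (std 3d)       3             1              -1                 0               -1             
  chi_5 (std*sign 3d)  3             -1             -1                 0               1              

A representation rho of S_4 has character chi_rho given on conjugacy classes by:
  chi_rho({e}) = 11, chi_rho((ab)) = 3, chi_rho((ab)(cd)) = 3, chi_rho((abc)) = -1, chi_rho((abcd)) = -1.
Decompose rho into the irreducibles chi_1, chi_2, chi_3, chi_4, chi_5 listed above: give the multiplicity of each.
Multiplicities: chi_1: 1, chi_2: 0, chi_3: 2, chi_4: 2, chi_5: 0.

Details: Use <chi_rho, chi> = (1/|G|) sum_C |C| * chi_rho(C) * conj(chi(C)) with |G| = 24 for each irreducible chi in the table:
  <chi_rho, chi_1> = (1/24)[1*(11)*conj(1) + 6*(3)*conj(1) + 3*(3)*conj(1) + 8*(-1)*conj(1) + 6*(-1)*conj(1)]
      = (1/24)[(11) + (18) + (9) + (-8) + (-6)] = 24/24 = 1
  <chi_rho, chi_2> = (1/24)[1*(11)*conj(1) + 6*(3)*conj(-1) + 3*(3)*conj(1) + 8*(-1)*conj(1) + 6*(-1)*conj(-1)]
      = (1/24)[(11) + (-18) + (9) + (-8) + (6)] = 0/24 = 0
  <chi_rho, chi_3> = (1/24)[1*(11)*conj(2) + 6*(3)*conj(0) + 3*(3)*conj(2) + 8*(-1)*conj(-1) + 6*(-1)*conj(0)]
      = (1/24)[(22) + (0) + (18) + (8) + (0)] = 48/24 = 2
  <chi_rho, chi_4> = (1/24)[1*(11)*conj(3) + 6*(3)*conj(1) + 3*(3)*conj(-1) + 8*(-1)*conj(0) + 6*(-1)*conj(-1)]
      = (1/24)[(33) + (18) + (-9) + (0) + (6)] = 48/24 = 2
  <chi_rho, chi_5> = (1/24)[1*(11)*conj(3) + 6*(3)*conj(-1) + 3*(3)*conj(-1) + 8*(-1)*conj(0) + 6*(-1)*conj(1)]
      = (1/24)[(33) + (-18) + (-9) + (0) + (-6)] = 0/24 = 0
Dimension check: dim(rho) = sum (mult * dim) = 1*1 + 0*1 + 2*2 + 2*3 + 0*3 = 11 = chi_rho(e) = 11.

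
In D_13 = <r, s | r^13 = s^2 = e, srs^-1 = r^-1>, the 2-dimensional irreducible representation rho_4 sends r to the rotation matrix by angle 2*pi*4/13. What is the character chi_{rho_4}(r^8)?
chi_{rho_4}(r^8) = 2*cos(2*pi*4*8/13) = -2*cos(pi/13)

rho_4(r^8) is rotation by angle 2*pi*4*8/13, whose trace is 2*cos(2*pi*4*8/13) = -2*cos(pi/13).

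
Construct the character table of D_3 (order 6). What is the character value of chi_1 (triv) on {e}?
Conjugacy classes: {e} of size 1, {r^1, r^2} of size 2, {s, sr, ..., sr^2} of size 3.
Character table:
  irrep \ class              {e} (size 1)  {r^1, r^2} (size 2)  {s, sr, ..., sr^2} (size 3)
  chi_1 (triv)               1             1                    1                          
  chi_2 (sign: r->1, s->-1)  1             1                    -1                         
  chi_3 (2d, j=1)            2             -1                   0                          

Spot check: chi_1 (triv) on {e} = 1.

Explanation: D_3 has order 2*3 = 6 with 3 conjugacy classes, hence 3 irreducibles. Sum of squared dims 1 + 1 + 4 = 6 = |G|. Linear characters come from the abelianisation; the 2-dimensional irreps have character r^k -> 2*cos(2*pi*j*k/3), reflections -> 0.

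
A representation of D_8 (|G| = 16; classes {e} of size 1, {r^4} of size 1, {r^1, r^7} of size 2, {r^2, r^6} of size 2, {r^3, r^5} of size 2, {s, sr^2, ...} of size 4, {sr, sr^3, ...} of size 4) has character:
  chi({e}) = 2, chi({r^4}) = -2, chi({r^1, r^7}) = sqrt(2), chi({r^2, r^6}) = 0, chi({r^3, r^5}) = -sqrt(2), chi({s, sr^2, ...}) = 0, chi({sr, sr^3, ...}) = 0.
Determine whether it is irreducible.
Irreducible: <chi, chi> = 1.

Details: <chi, chi> = (1/|G|) sum_C |C| * |chi(C)|^2 = (1/16)[1*|2|^2 + 1*|-2|^2 + 2*|sqrt(2)|^2 + 2*|0|^2 + 2*|-sqrt(2)|^2 + 4*|0|^2 + 4*|0|^2]
  = (1/16)[(4) + (4) + (4) + (0) + (4) + (0) + (0)] = 16/16 = 1.
A character is irreducible iff <chi, chi> = 1, so this representation is irreducible.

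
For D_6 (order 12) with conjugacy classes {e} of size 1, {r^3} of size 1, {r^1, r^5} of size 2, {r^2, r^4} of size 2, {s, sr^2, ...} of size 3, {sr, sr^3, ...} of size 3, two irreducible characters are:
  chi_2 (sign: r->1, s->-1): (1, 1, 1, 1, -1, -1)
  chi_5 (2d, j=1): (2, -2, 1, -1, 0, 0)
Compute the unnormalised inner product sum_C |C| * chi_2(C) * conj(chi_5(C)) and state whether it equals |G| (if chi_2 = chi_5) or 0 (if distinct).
Sum = 0; so <chi_2, chi_5> = 0 (distinct irreducibles are orthogonal).

Justification: Compute term by term over conjugacy classes (|C| * chi_2(C) * conj(chi_5(C))):
  1*(1)*conj(2) + 1*(1)*conj(-2) + 2*(1)*conj(1) + 2*(1)*conj(-1) + 3*(-1)*conj(0) + 3*(-1)*conj(0)
  = (2) + (-2) + (2) + (-2) + (0) + (0)
  = 0.
Dividing by |G| = 12 gives 0/12 = 0, matching the row-orthogonality relation <chi_2, chi_5> = [chi_2 = chi_5].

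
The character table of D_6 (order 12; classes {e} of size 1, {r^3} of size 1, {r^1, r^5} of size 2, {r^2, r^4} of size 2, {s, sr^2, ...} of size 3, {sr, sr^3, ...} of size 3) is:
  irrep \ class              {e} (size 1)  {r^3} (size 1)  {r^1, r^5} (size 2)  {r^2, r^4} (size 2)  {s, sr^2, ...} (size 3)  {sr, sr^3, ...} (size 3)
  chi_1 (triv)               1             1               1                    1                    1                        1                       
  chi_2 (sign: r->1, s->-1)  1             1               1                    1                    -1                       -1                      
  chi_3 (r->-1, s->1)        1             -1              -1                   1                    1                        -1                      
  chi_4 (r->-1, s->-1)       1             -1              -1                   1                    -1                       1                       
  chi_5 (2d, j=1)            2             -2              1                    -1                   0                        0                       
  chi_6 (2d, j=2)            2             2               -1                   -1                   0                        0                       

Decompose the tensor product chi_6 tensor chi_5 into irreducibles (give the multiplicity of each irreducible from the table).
chi_6 tensor chi_5 = chi_3 + chi_4 + chi_5 (all other irreducibles have multiplicity 0).

Argument: The character of a tensor product is the pointwise product (chi_6 * chi_5)(C) = chi_6(C) * chi_5(C):
  {e}: (2)*(2), {r^3}: (2)*(-2), {r^1, r^5}: (-1)*(1), {r^2, r^4}: (-1)*(-1), {s, sr^2, ...}: (0)*(0), {sr, sr^3, ...}: (0)*(0)
so (chi_6 * chi_5) takes values
  {e} -> 4, {r^3} -> -4, {r^1, r^5} -> -1, {r^2, r^4} -> 1, {s, sr^2, ...} -> 0, {sr, sr^3, ...} -> 0.
Now take the inner product of this character with each irreducible chi from the table, <chi_6*chi_5, chi> = (1/12) sum_C |C| (chi_6*chi_5)(C) conj(chi(C)):
  <chi_6*chi_5, chi_1> = (1/12)[1*(4)*conj(1) + 1*(-4)*conj(1) + 2*(-1)*conj(1) + 2*(1)*conj(1) + 3*(0)*conj(1) + 3*(0)*conj(1)]
      = (1/12)[(4) + (-4) + (-2) + (2) + (0) + (0)] = 0/12 = 0
  <chi_6*chi_5, chi_2> = (1/12)[1*(4)*conj(1) + 1*(-4)*conj(1) + 2*(-1)*conj(1) + 2*(1)*conj(1) + 3*(0)*conj(-1) + 3*(0)*conj(-1)]
      = (1/12)[(4) + (-4) + (-2) + (2) + (0) + (0)] = 0/12 = 0
  <chi_6*chi_5, chi_3> = (1/12)[1*(4)*conj(1) + 1*(-4)*conj(-1) + 2*(-1)*conj(-1) + 2*(1)*conj(1) + 3*(0)*conj(1) + 3*(0)*conj(-1)]
      = (1/12)[(4) + (4) + (2) + (2) + (0) + (0)] = 12/12 = 1
  <chi_6*chi_5, chi_4> = (1/12)[1*(4)*conj(1) + 1*(-4)*conj(-1) + 2*(-1)*conj(-1) + 2*(1)*conj(1) + 3*(0)*conj(-1) + 3*(0)*conj(1)]
      = (1/12)[(4) + (4) + (2) + (2) + (0) + (0)] = 12/12 = 1
  <chi_6*chi_5, chi_5> = (1/12)[1*(4)*conj(2) + 1*(-4)*conj(-2) + 2*(-1)*conj(1) + 2*(1)*conj(-1) + 3*(0)*conj(0) + 3*(0)*conj(0)]
      = (1/12)[(8) + (8) + (-2) + (-2) + (0) + (0)] = 12/12 = 1
  <chi_6*chi_5, chi_6> = (1/12)[1*(4)*conj(2) + 1*(-4)*conj(2) + 2*(-1)*conj(-1) + 2*(1)*conj(-1) + 3*(0)*conj(0) + 3*(0)*conj(0)]
      = (1/12)[(8) + (-8) + (2) + (-2) + (0) + (0)] = 0/12 = 0
Hence the multiplicities are chi_3: 1, chi_4: 1, chi_5: 1. Dimension check: dim(chi_6)*dim(chi_5) = 2*2 = 4 and sum (mult * dim) = 1*1 + 1*1 + 1*2 = 4.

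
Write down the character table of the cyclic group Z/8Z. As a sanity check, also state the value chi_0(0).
Character table of Z/8Z (irreps indexed chi_0,...,chi_7 with chi_k(m) = zeta_8^(k*m), zeta_8 = exp(2*pi*i/8)):
  irrep \ class  {0} (size 1)  {1} (size 1)    {2} (size 1)  {3} (size 1)    {4} (size 1)  {5} (size 1)    {6} (size 1)  {7} (size 1)  
  chi_0          1             1               1             1               1             1               1             1             
  chi_1          1             exp(I*pi/4)     I             exp(3*I*pi/4)   -1            exp(-3*I*pi/4)  -I            exp(-I*pi/4)  
  chi_2          1             I               -1            -I              1             I               -1            -I            
  chi_3          1             exp(3*I*pi/4)   -I            exp(I*pi/4)     -1            exp(-I*pi/4)    I             exp(-3*I*pi/4)
  chi_4          1             -1              1             -1              1             -1              1             -1            
  chi_5          1             exp(-3*I*pi/4)  I             exp(-I*pi/4)    -1            exp(I*pi/4)     -I            exp(3*I*pi/4) 
  chi_6          1             -I              -1            I               1             -I              -1            I             
  chi_7          1             exp(-I*pi/4)    -I            exp(-3*I*pi/4)  -1            exp(3*I*pi/4)   I             exp(I*pi/4)   

Spot check: chi_0(0) = zeta_8^(0*0) = zeta_8^0 = 1.

Working: Z/8Z is abelian, so all 8 irreducible complex representations are 1-dimensional. They are given by chi_k(m) = zeta_8^(k*m) for k = 0,...,7. Row orthogonality: sum_m chi_k(m) conj(chi_l(m)) = 8 * [k = l].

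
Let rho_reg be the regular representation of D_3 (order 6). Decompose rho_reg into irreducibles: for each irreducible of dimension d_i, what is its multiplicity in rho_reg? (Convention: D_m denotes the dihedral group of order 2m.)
Each irreducible V_i of dimension d_i appears with multiplicity d_i, i.e. rho_reg = (direct sum over all irreducibles V_i) d_i V_i. The irreducible dimensions for D_3 are 1, 1, 2: 2 irreducibles of dimension 1, each with multiplicity 1; 1 irreducible of dimension 2, with multiplicity 2. Total dimension 2*1*1 + 1*2*2 = 6 = |G|.

Argument: General theorem: in the regular representation of a finite group G, each irreducible appears with multiplicity equal to its dimension. Check: dim(rho_reg) = sum d_i^2 = 1 + 1 + 4 = 6 = |G|.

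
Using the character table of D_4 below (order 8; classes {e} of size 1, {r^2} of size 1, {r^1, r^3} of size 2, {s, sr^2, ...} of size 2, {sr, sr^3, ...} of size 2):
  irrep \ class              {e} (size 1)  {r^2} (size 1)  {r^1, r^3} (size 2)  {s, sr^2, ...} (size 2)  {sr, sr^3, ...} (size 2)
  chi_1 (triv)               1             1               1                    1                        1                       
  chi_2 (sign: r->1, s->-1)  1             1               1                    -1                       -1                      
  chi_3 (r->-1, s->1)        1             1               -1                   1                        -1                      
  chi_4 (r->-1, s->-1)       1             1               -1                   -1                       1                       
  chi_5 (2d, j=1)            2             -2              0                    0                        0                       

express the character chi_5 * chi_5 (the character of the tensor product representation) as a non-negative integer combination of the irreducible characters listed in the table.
chi_5 tensor chi_5 = chi_1 + chi_2 + chi_3 + chi_4 (all other irreducibles have multiplicity 0).

Justification: The character of a tensor product is the pointwise product (chi_5 * chi_5)(C) = chi_5(C) * chi_5(C):
  {e}: (2)*(2), {r^2}: (-2)*(-2), {r^1, r^3}: (0)*(0), {s, sr^2, ...}: (0)*(0), {sr, sr^3, ...}: (0)*(0)
so (chi_5 * chi_5) takes values
  {e} -> 4, {r^2} -> 4, {r^1, r^3} -> 0, {s, sr^2, ...} -> 0, {sr, sr^3, ...} -> 0.
Now take the inner product of this character with each irreducible chi from the table, <chi_5*chi_5, chi> = (1/8) sum_C |C| (chi_5*chi_5)(C) conj(chi(C)):
  <chi_5*chi_5, chi_1> = (1/8)[1*(4)*conj(1) + 1*(4)*conj(1) + 2*(0)*conj(1) + 2*(0)*conj(1) + 2*(0)*conj(1)]
      = (1/8)[(4) + (4) + (0) + (0) + (0)] = 8/8 = 1
  <chi_5*chi_5, chi_2> = (1/8)[1*(4)*conj(1) + 1*(4)*conj(1) + 2*(0)*conj(1) + 2*(0)*conj(-1) + 2*(0)*conj(-1)]
      = (1/8)[(4) + (4) + (0) + (0) + (0)] = 8/8 = 1
  <chi_5*chi_5, chi_3> = (1/8)[1*(4)*conj(1) + 1*(4)*conj(1) + 2*(0)*conj(-1) + 2*(0)*conj(1) + 2*(0)*conj(-1)]
      = (1/8)[(4) + (4) + (0) + (0) + (0)] = 8/8 = 1
  <chi_5*chi_5, chi_4> = (1/8)[1*(4)*conj(1) + 1*(4)*conj(1) + 2*(0)*conj(-1) + 2*(0)*conj(-1) + 2*(0)*conj(1)]
      = (1/8)[(4) + (4) + (0) + (0) + (0)] = 8/8 = 1
  <chi_5*chi_5, chi_5> = (1/8)[1*(4)*conj(2) + 1*(4)*conj(-2) + 2*(0)*conj(0) + 2*(0)*conj(0) + 2*(0)*conj(0)]
      = (1/8)[(8) + (-8) + (0) + (0) + (0)] = 0/8 = 0
Hence the multiplicities are chi_1: 1, chi_2: 1, chi_3: 1, chi_4: 1. Dimension check: dim(chi_5)*dim(chi_5) = 2*2 = 4 and sum (mult * dim) = 1*1 + 1*1 + 1*1 + 1*1 = 4.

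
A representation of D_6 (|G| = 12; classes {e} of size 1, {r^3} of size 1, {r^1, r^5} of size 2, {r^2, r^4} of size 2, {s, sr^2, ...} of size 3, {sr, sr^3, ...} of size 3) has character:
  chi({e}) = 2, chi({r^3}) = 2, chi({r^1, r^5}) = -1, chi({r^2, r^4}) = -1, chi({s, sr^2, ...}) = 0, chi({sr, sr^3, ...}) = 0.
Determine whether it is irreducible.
Irreducible: <chi, chi> = 1.

Working: <chi, chi> = (1/|G|) sum_C |C| * |chi(C)|^2 = (1/12)[1*|2|^2 + 1*|2|^2 + 2*|-1|^2 + 2*|-1|^2 + 3*|0|^2 + 3*|0|^2]
  = (1/12)[(4) + (4) + (2) + (2) + (0) + (0)] = 12/12 = 1.
A character is irreducible iff <chi, chi> = 1, so this representation is irreducible.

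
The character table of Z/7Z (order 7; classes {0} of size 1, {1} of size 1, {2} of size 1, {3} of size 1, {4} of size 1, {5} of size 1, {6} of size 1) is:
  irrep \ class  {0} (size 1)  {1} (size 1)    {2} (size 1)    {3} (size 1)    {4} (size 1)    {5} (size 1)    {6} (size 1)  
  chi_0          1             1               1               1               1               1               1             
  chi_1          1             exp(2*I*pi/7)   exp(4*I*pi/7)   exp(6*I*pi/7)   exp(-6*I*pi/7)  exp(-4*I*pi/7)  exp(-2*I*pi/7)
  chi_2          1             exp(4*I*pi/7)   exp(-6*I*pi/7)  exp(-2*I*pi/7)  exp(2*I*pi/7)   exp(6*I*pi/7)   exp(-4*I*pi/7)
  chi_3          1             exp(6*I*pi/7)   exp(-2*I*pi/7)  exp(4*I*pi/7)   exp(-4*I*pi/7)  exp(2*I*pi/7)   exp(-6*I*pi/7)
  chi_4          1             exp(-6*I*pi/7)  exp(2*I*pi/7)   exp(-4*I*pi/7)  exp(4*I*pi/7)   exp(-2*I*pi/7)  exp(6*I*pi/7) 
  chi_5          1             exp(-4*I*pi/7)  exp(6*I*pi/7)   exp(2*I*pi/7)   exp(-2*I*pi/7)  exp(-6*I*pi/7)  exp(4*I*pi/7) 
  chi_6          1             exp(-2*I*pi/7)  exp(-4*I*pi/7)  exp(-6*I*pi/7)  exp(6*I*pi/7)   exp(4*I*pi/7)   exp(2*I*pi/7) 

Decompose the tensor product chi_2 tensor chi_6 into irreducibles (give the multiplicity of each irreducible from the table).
chi_2 tensor chi_6 = chi_1 (all other irreducibles have multiplicity 0).

Argument: The character of a tensor product is the pointwise product (chi_2 * chi_6)(C) = chi_2(C) * chi_6(C):
  {0}: (1)*(1), {1}: (exp(4*I*pi/7))*(exp(-2*I*pi/7)), {2}: (exp(-6*I*pi/7))*(exp(-4*I*pi/7)), {3}: (exp(-2*I*pi/7))*(exp(-6*I*pi/7)), {4}: (exp(2*I*pi/7))*(exp(6*I*pi/7)), {5}: (exp(6*I*pi/7))*(exp(4*I*pi/7)), {6}: (exp(-4*I*pi/7))*(exp(2*I*pi/7))
so (chi_2 * chi_6) takes values
  {0} -> 1, {1} -> exp(2*I*pi/7), {2} -> exp(4*I*pi/7), {3} -> exp(6*I*pi/7), {4} -> exp(-6*I*pi/7), {5} -> exp(-4*I*pi/7), {6} -> exp(-2*I*pi/7).
Now take the inner product of this character with each irreducible chi from the table, <chi_2*chi_6, chi> = (1/7) sum_C |C| (chi_2*chi_6)(C) conj(chi(C)):
  <chi_2*chi_6, chi_0> = (1/7)[1*(1)*conj(1) + 1*(exp(2*I*pi/7))*conj(1) + 1*(exp(4*I*pi/7))*conj(1) + 1*(exp(6*I*pi/7))*conj(1) + 1*(exp(-6*I*pi/7))*conj(1) + 1*(exp(-4*I*pi/7))*conj(1) + 1*(exp(-2*I*pi/7))*conj(1)]
      = (1/7)[(1) + (exp(2*I*pi/7)) + (exp(4*I*pi/7)) + (exp(6*I*pi/7)) + (exp(-6*I*pi/7)) + (exp(-4*I*pi/7)) + (exp(-2*I*pi/7))] = 0/7 = 0
  <chi_2*chi_6, chi_1> = (1/7)[1*(1)*conj(1) + 1*(exp(2*I*pi/7))*conj(exp(2*I*pi/7)) + 1*(exp(4*I*pi/7))*conj(exp(4*I*pi/7)) + 1*(exp(6*I*pi/7))*conj(exp(6*I*pi/7)) + 1*(exp(-6*I*pi/7))*conj(exp(-6*I*pi/7)) + 1*(exp(-4*I*pi/7))*conj(exp(-4*I*pi/7)) + 1*(exp(-2*I*pi/7))*conj(exp(-2*I*pi/7))]
      = (1/7)[(1) + (1) + (1) + (1) + (1) + (1) + (1)] = 7/7 = 1
  <chi_2*chi_6, chi_2> = (1/7)[1*(1)*conj(1) + 1*(exp(2*I*pi/7))*conj(exp(4*I*pi/7)) + 1*(exp(4*I*pi/7))*conj(exp(-6*I*pi/7)) + 1*(exp(6*I*pi/7))*conj(exp(-2*I*pi/7)) + 1*(exp(-6*I*pi/7))*conj(exp(2*I*pi/7)) + 1*(exp(-4*I*pi/7))*conj(exp(6*I*pi/7)) + 1*(exp(-2*I*pi/7))*conj(exp(-4*I*pi/7))]
      = (1/7)[(1) + (exp(-2*I*pi/7)) + (exp(-4*I*pi/7)) + (exp(-6*I*pi/7)) + (exp(6*I*pi/7)) + (exp(4*I*pi/7)) + (exp(2*I*pi/7))] = 0/7 = 0
  <chi_2*chi_6, chi_3> = (1/7)[1*(1)*conj(1) + 1*(exp(2*I*pi/7))*conj(exp(6*I*pi/7)) + 1*(exp(4*I*pi/7))*conj(exp(-2*I*pi/7)) + 1*(exp(6*I*pi/7))*conj(exp(4*I*pi/7)) + 1*(exp(-6*I*pi/7))*conj(exp(-4*I*pi/7)) + 1*(exp(-4*I*pi/7))*conj(exp(2*I*pi/7)) + 1*(exp(-2*I*pi/7))*conj(exp(-6*I*pi/7))]
      = (1/7)[(1) + (exp(-4*I*pi/7)) + (exp(6*I*pi/7)) + (exp(2*I*pi/7)) + (exp(-2*I*pi/7)) + (exp(-6*I*pi/7)) + (exp(4*I*pi/7))] = 0/7 = 0
  <chi_2*chi_6, chi_4> = (1/7)[1*(1)*conj(1) + 1*(exp(2*I*pi/7))*conj(exp(-6*I*pi/7)) + 1*(exp(4*I*pi/7))*conj(exp(2*I*pi/7)) + 1*(exp(6*I*pi/7))*conj(exp(-4*I*pi/7)) + 1*(exp(-6*I*pi/7))*conj(exp(4*I*pi/7)) + 1*(exp(-4*I*pi/7))*conj(exp(-2*I*pi/7)) + 1*(exp(-2*I*pi/7))*conj(exp(6*I*pi/7))]
      = (1/7)[(1) + (exp(-6*I*pi/7)) + (exp(2*I*pi/7)) + (exp(-4*I*pi/7)) + (exp(4*I*pi/7)) + (exp(-2*I*pi/7)) + (exp(6*I*pi/7))] = 0/7 = 0
  <chi_2*chi_6, chi_5> = (1/7)[1*(1)*conj(1) + 1*(exp(2*I*pi/7))*conj(exp(-4*I*pi/7)) + 1*(exp(4*I*pi/7))*conj(exp(6*I*pi/7)) + 1*(exp(6*I*pi/7))*conj(exp(2*I*pi/7)) + 1*(exp(-6*I*pi/7))*conj(exp(-2*I*pi/7)) + 1*(exp(-4*I*pi/7))*conj(exp(-6*I*pi/7)) + 1*(exp(-2*I*pi/7))*conj(exp(4*I*pi/7))]
      = (1/7)[(1) + (exp(6*I*pi/7)) + (exp(-2*I*pi/7)) + (exp(4*I*pi/7)) + (exp(-4*I*pi/7)) + (exp(2*I*pi/7)) + (exp(-6*I*pi/7))] = 0/7 = 0
  <chi_2*chi_6, chi_6> = (1/7)[1*(1)*conj(1) + 1*(exp(2*I*pi/7))*conj(exp(-2*I*pi/7)) + 1*(exp(4*I*pi/7))*conj(exp(-4*I*pi/7)) + 1*(exp(6*I*pi/7))*conj(exp(-6*I*pi/7)) + 1*(exp(-6*I*pi/7))*conj(exp(6*I*pi/7)) + 1*(exp(-4*I*pi/7))*conj(exp(4*I*pi/7)) + 1*(exp(-2*I*pi/7))*conj(exp(2*I*pi/7))]
      = (1/7)[(1) + (exp(4*I*pi/7)) + (exp(-6*I*pi/7)) + (exp(-2*I*pi/7)) + (exp(2*I*pi/7)) + (exp(6*I*pi/7)) + (exp(-4*I*pi/7))] = 0/7 = 0
(Exp terms are combined using exp(i*s)*conj(exp(i*t)) = exp(i*(s-t)), and sums of them are collapsed using the identity that for every m > 1 the m distinct m-th roots of unity sum to 0, e.g. 1 + exp(2*I*pi/3) + exp(-2*I*pi/3) = 0.)
Hence the multiplicities are chi_1: 1. Dimension check: dim(chi_2)*dim(chi_6) = 1*1 = 1 and sum (mult * dim) = 1*1 = 1.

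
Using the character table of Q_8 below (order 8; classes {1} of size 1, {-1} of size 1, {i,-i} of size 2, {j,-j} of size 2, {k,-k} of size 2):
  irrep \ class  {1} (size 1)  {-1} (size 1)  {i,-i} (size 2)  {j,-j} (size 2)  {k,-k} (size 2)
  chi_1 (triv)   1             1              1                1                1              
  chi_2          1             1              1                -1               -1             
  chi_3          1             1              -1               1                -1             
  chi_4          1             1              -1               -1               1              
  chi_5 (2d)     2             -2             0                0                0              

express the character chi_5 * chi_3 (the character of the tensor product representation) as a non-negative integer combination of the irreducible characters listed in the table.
chi_5 tensor chi_3 = chi_5 (all other irreducibles have multiplicity 0).

Justification: The character of a tensor product is the pointwise product (chi_5 * chi_3)(C) = chi_5(C) * chi_3(C):
  {1}: (2)*(1), {-1}: (-2)*(1), {i,-i}: (0)*(-1), {j,-j}: (0)*(1), {k,-k}: (0)*(-1)
so (chi_5 * chi_3) takes values
  {1} -> 2, {-1} -> -2, {i,-i} -> 0, {j,-j} -> 0, {k,-k} -> 0.
Now take the inner product of this character with each irreducible chi from the table, <chi_5*chi_3, chi> = (1/8) sum_C |C| (chi_5*chi_3)(C) conj(chi(C)):
  <chi_5*chi_3, chi_1> = (1/8)[1*(2)*conj(1) + 1*(-2)*conj(1) + 2*(0)*conj(1) + 2*(0)*conj(1) + 2*(0)*conj(1)]
      = (1/8)[(2) + (-2) + (0) + (0) + (0)] = 0/8 = 0
  <chi_5*chi_3, chi_2> = (1/8)[1*(2)*conj(1) + 1*(-2)*conj(1) + 2*(0)*conj(1) + 2*(0)*conj(-1) + 2*(0)*conj(-1)]
      = (1/8)[(2) + (-2) + (0) + (0) + (0)] = 0/8 = 0
  <chi_5*chi_3, chi_3> = (1/8)[1*(2)*conj(1) + 1*(-2)*conj(1) + 2*(0)*conj(-1) + 2*(0)*conj(1) + 2*(0)*conj(-1)]
      = (1/8)[(2) + (-2) + (0) + (0) + (0)] = 0/8 = 0
  <chi_5*chi_3, chi_4> = (1/8)[1*(2)*conj(1) + 1*(-2)*conj(1) + 2*(0)*conj(-1) + 2*(0)*conj(-1) + 2*(0)*conj(1)]
      = (1/8)[(2) + (-2) + (0) + (0) + (0)] = 0/8 = 0
  <chi_5*chi_3, chi_5> = (1/8)[1*(2)*conj(2) + 1*(-2)*conj(-2) + 2*(0)*conj(0) + 2*(0)*conj(0) + 2*(0)*conj(0)]
      = (1/8)[(4) + (4) + (0) + (0) + (0)] = 8/8 = 1
Hence the multiplicities are chi_5: 1. Dimension check: dim(chi_5)*dim(chi_3) = 2*1 = 2 and sum (mult * dim) = 1*2 = 2.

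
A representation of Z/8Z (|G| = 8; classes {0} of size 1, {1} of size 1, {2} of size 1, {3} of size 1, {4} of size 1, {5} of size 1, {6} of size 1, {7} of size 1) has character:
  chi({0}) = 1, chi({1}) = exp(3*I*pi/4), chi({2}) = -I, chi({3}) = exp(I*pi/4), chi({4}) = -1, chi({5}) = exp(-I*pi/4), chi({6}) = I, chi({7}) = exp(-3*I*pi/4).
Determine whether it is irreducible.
Irreducible: <chi, chi> = 1.

Justification: <chi, chi> = (1/|G|) sum_C |C| * |chi(C)|^2 = (1/8)[1*|1|^2 + 1*|exp(3*I*pi/4)|^2 + 1*|-I|^2 + 1*|exp(I*pi/4)|^2 + 1*|-1|^2 + 1*|exp(-I*pi/4)|^2 + 1*|I|^2 + 1*|exp(-3*I*pi/4)|^2]
  = (1/8)[(1) + (1) + (1) + (1) + (1) + (1) + (1) + (1)] = 8/8 = 1.
(Exp terms are combined using exp(i*s)*conj(exp(i*t)) = exp(i*(s-t)), and sums of them are collapsed using the identity that for every m > 1 the m distinct m-th roots of unity sum to 0, e.g. 1 + exp(2*I*pi/3) + exp(-2*I*pi/3) = 0.)
A character is irreducible iff <chi, chi> = 1, so this representation is irreducible.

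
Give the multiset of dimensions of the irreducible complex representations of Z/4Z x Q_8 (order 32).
Dimensions: 1, 1, 1, 1, 1, 1, 1, 1, 1, 1, 1, 1, 1, 1, 1, 1, 2, 2, 2, 2

Working: There are 20 irreducibles (= number of conjugacy classes). Their dimensions d_i satisfy sum d_i^2 = |G| = 32: 1 + 1 + 1 + 1 + 1 + 1 + 1 + 1 + 1 + 1 + 1 + 1 + 1 + 1 + 1 + 1 + 4 + 4 + 4 + 4 = 32. (For the product with Z/4Z: each of the 4 1-dim characters of Z/4Z tensors with each irrep of Q_8, giving 4 copies of each Q_8-dimension.)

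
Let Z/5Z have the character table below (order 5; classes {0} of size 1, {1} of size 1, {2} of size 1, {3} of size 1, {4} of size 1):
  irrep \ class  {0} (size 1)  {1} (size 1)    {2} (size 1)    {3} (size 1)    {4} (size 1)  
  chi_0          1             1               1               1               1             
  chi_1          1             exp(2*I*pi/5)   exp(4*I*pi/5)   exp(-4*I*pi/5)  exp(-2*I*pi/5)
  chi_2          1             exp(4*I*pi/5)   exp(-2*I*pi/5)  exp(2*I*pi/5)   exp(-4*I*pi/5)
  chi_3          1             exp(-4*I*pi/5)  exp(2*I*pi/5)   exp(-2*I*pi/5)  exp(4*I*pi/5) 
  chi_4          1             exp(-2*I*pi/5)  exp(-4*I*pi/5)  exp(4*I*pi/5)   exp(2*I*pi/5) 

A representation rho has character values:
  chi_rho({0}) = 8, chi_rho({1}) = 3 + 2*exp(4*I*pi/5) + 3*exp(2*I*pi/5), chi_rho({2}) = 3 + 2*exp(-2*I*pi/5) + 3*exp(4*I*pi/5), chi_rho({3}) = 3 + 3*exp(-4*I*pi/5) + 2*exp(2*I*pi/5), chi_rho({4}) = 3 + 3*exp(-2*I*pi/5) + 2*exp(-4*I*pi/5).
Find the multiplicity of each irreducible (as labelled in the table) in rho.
Multiplicities: chi_0: 3, chi_1: 3, chi_2: 2, chi_3: 0, chi_4: 0.

Proof sketch: Use <chi_rho, chi> = (1/|G|) sum_C |C| * chi_rho(C) * conj(chi(C)) with |G| = 5 for each irreducible chi in the table:
  <chi_rho, chi_0> = (1/5)[1*(8)*conj(1) + 1*(3 + 2*exp(4*I*pi/5) + 3*exp(2*I*pi/5))*conj(1) + 1*(3 + 2*exp(-2*I*pi/5) + 3*exp(4*I*pi/5))*conj(1) + 1*(3 + 3*exp(-4*I*pi/5) + 2*exp(2*I*pi/5))*conj(1) + 1*(3 + 3*exp(-2*I*pi/5) + 2*exp(-4*I*pi/5))*conj(1)]
      = (1/5)[(8) + (3 + 2*exp(4*I*pi/5) + 3*exp(2*I*pi/5)) + (3 + 2*exp(-2*I*pi/5) + 3*exp(4*I*pi/5)) + (3 + 3*exp(-4*I*pi/5) + 2*exp(2*I*pi/5)) + (3 + 3*exp(-2*I*pi/5) + 2*exp(-4*I*pi/5))] = 15/5 = 3
  <chi_rho, chi_1> = (1/5)[1*(8)*conj(1) + 1*(3 + 2*exp(4*I*pi/5) + 3*exp(2*I*pi/5))*conj(exp(2*I*pi/5)) + 1*(3 + 2*exp(-2*I*pi/5) + 3*exp(4*I*pi/5))*conj(exp(4*I*pi/5)) + 1*(3 + 3*exp(-4*I*pi/5) + 2*exp(2*I*pi/5))*conj(exp(-4*I*pi/5)) + 1*(3 + 3*exp(-2*I*pi/5) + 2*exp(-4*I*pi/5))*conj(exp(-2*I*pi/5))]
      = (1/5)[(8) + (3 + 3*exp(-2*I*pi/5) + 2*exp(2*I*pi/5)) + (3 + 3*exp(-4*I*pi/5) + 2*exp(4*I*pi/5)) + (3 + 2*exp(-4*I*pi/5) + 3*exp(4*I*pi/5)) + (3 + 2*exp(-2*I*pi/5) + 3*exp(2*I*pi/5))] = 15/5 = 3
  <chi_rho, chi_2> = (1/5)[1*(8)*conj(1) + 1*(3 + 2*exp(4*I*pi/5) + 3*exp(2*I*pi/5))*conj(exp(4*I*pi/5)) + 1*(3 + 2*exp(-2*I*pi/5) + 3*exp(4*I*pi/5))*conj(exp(-2*I*pi/5)) + 1*(3 + 3*exp(-4*I*pi/5) + 2*exp(2*I*pi/5))*conj(exp(2*I*pi/5)) + 1*(3 + 3*exp(-2*I*pi/5) + 2*exp(-4*I*pi/5))*conj(exp(-4*I*pi/5))]
      = (1/5)[(8) + (2 + 3*exp(-2*I*pi/5) + 3*exp(-4*I*pi/5)) + (2 + 3*exp(-4*I*pi/5) + 3*exp(2*I*pi/5)) + (2 + 3*exp(-2*I*pi/5) + 3*exp(4*I*pi/5)) + (2 + 3*exp(4*I*pi/5) + 3*exp(2*I*pi/5))] = 10/5 = 2
  <chi_rho, chi_3> = (1/5)[1*(8)*conj(1) + 1*(3 + 2*exp(4*I*pi/5) + 3*exp(2*I*pi/5))*conj(exp(-4*I*pi/5)) + 1*(3 + 2*exp(-2*I*pi/5) + 3*exp(4*I*pi/5))*conj(exp(2*I*pi/5)) + 1*(3 + 3*exp(-4*I*pi/5) + 2*exp(2*I*pi/5))*conj(exp(-2*I*pi/5)) + 1*(3 + 3*exp(-2*I*pi/5) + 2*exp(-4*I*pi/5))*conj(exp(4*I*pi/5))]
      = (1/5)[(8) + (2*exp(-2*I*pi/5) + 3*exp(-4*I*pi/5) + 3*exp(4*I*pi/5)) + (3*exp(-2*I*pi/5) + 2*exp(-4*I*pi/5) + 3*exp(2*I*pi/5)) + (3*exp(-2*I*pi/5) + 2*exp(4*I*pi/5) + 3*exp(2*I*pi/5)) + (3*exp(-4*I*pi/5) + 3*exp(4*I*pi/5) + 2*exp(2*I*pi/5))] = 0/5 = 0
  <chi_rho, chi_4> = (1/5)[1*(8)*conj(1) + 1*(3 + 2*exp(4*I*pi/5) + 3*exp(2*I*pi/5))*conj(exp(-2*I*pi/5)) + 1*(3 + 2*exp(-2*I*pi/5) + 3*exp(4*I*pi/5))*conj(exp(-4*I*pi/5)) + 1*(3 + 3*exp(-4*I*pi/5) + 2*exp(2*I*pi/5))*conj(exp(4*I*pi/5)) + 1*(3 + 3*exp(-2*I*pi/5) + 2*exp(-4*I*pi/5))*conj(exp(2*I*pi/5))]
      = (1/5)[(8) + (2*exp(-4*I*pi/5) + 3*exp(4*I*pi/5) + 3*exp(2*I*pi/5)) + (3*exp(-2*I*pi/5) + 3*exp(4*I*pi/5) + 2*exp(2*I*pi/5)) + (2*exp(-2*I*pi/5) + 3*exp(-4*I*pi/5) + 3*exp(2*I*pi/5)) + (3*exp(-2*I*pi/5) + 3*exp(-4*I*pi/5) + 2*exp(4*I*pi/5))] = 0/5 = 0
(Exp terms are combined using exp(i*s)*conj(exp(i*t)) = exp(i*(s-t)), and sums of them are collapsed using the identity that for every m > 1 the m distinct m-th roots of unity sum to 0, e.g. 1 + exp(2*I*pi/3) + exp(-2*I*pi/3) = 0.)
Dimension check: dim(rho) = sum (mult * dim) = 3*1 + 3*1 + 2*1 + 0*1 + 0*1 = 8 = chi_rho(e) = 8.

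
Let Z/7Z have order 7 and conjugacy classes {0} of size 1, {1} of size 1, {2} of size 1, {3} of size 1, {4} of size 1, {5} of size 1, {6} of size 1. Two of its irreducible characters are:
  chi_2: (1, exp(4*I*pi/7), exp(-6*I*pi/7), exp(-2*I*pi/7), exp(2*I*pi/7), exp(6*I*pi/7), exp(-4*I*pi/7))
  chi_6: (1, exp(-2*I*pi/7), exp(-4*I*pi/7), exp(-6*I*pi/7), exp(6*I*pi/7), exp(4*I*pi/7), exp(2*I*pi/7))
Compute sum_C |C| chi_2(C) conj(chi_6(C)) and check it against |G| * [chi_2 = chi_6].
Sum = 0; so <chi_2, chi_6> = 0 (distinct irreducibles are orthogonal).

Reasoning: Compute term by term over conjugacy classes (|C| * chi_2(C) * conj(chi_6(C))):
  1*(1)*conj(1) + 1*(exp(4*I*pi/7))*conj(exp(-2*I*pi/7)) + 1*(exp(-6*I*pi/7))*conj(exp(-4*I*pi/7)) + 1*(exp(-2*I*pi/7))*conj(exp(-6*I*pi/7)) + 1*(exp(2*I*pi/7))*conj(exp(6*I*pi/7)) + 1*(exp(6*I*pi/7))*conj(exp(4*I*pi/7)) + 1*(exp(-4*I*pi/7))*conj(exp(2*I*pi/7))
  = (1) + (exp(6*I*pi/7)) + (exp(-2*I*pi/7)) + (exp(4*I*pi/7)) + (exp(-4*I*pi/7)) + (exp(2*I*pi/7)) + (exp(-6*I*pi/7))
  = 0.
(Exp terms are combined using exp(i*s)*conj(exp(i*t)) = exp(i*(s-t)), and sums of them are collapsed using the identity that for every m > 1 the m distinct m-th roots of unity sum to 0, e.g. 1 + exp(2*I*pi/3) + exp(-2*I*pi/3) = 0.)
Dividing by |G| = 7 gives 0/7 = 0, matching the row-orthogonality relation <chi_2, chi_6> = [chi_2 = chi_6].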